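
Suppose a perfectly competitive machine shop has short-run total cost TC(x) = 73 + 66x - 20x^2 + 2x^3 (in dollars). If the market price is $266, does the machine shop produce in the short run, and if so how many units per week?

Variable cost is VC = 66x - 20x^2 + 2x^3, so AVC = VC/x = 66 - 20x + 2x^2 and MC = dTC/dx = 66 - 40x + 6x^2.
AVC is minimized where dAVC/dx = -20 + 4x = 0, at x = 5; min AVC = 66 - 20·5 + 2·5^2 = $16.
P = $266 exceeds min AVC = $16, so the firm stays open.
Set P = MC: 266 = 66 - 40x + 6x^2 → -200 - 40x + 6x^2 = 0. The roots are x = -10/3 and x = 10; the profit-maximizing output is on the rising part of MC, so x* = 10.
Check: AVC at x = 10 is $66 ≤ P, so revenue covers variable cost.
Profit = P·x − TC = 266·10 − 733 = $1927.

Produce at x = 10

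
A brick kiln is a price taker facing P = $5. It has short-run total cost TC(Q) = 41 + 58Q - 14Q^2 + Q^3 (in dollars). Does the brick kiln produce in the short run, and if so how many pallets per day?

Shut down

From TC, MC = TC'(Q) = 58 - 28Q + 3Q^2 and AVC = VC/Q = 58 - 14Q + Q^2.
The AVC parabola has its vertex at Q = 14/2 = 7, where AVC = 58 - 14·7 + 7^2 = $9.
P = $5 lies below min AVC = $9; no output level covers variable cost.
The firm minimizes its loss by shutting down and losing only its fixed cost of $41.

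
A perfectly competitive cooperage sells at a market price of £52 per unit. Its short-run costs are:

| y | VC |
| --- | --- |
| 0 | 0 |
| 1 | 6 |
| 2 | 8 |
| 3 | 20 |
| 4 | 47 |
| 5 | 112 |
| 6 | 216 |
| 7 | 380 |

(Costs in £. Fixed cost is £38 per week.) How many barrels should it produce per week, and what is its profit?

y = 4; profit = £123

Tabulate TR − TC: y=0: -38; y=1: 8; y=2: 58; y=3: 98; y=4: 123; y=5: 110; y=6: 58; y=7: -54.
Profit is maximized at y = 4. AVC there is 47/4 = £11.75 ≤ P, so producing beats shutting down (which would give -£38).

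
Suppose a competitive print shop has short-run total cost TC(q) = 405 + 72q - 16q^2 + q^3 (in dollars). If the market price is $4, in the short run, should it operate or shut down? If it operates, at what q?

Strip out fixed cost: VC = 72q - 16q^2 + q^3. Then AVC = 72 - 16q + q^2 and MC = 72 - 32q + 3q^2.
The AVC parabola has its vertex at q = 16/2 = 8, where AVC = 72 - 16·8 + 8^2 = $8.
P = $4 lies below min AVC = $8; no output level covers variable cost.
The firm minimizes its loss by shutting down and losing only its fixed cost of $405.

Shut down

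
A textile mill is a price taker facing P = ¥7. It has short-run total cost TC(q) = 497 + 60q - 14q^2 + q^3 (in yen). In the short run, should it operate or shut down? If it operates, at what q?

Variable cost is VC = 60q - 14q^2 + q^3, so AVC = VC/q = 60 - 14q + q^2 and MC = dTC/dq = 60 - 28q + 3q^2.
The AVC parabola has its vertex at q = 14/2 = 7, where AVC = 60 - 14·7 + 7^2 = ¥11.
Since P = ¥7 < min AVC = ¥11, price fails to cover variable cost at any output.
Shutting down limits the loss to fixed cost, ¥497.

Shut down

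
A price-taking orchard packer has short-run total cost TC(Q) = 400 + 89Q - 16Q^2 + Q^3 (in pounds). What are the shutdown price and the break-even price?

Shutdown price = £25; break-even price = £69

Shutdown price = min AVC. AVC = 89 - 16Q + Q^2, with vertex at Q = 8 and minimum £25.
ATC = 400/Q + 89 - 16Q + Q^2. Setting dATC/dQ = −400/Q^2 − 16 + 2Q = 0 gives Q = 10 (since 2·10^3 − 16·10^2 = 400).
min ATC = 400/10 + 89 − 16·10 + 10^2 = £69. That is the break-even price.
Between these two prices the firm operates at a loss; above £69 it earns a profit.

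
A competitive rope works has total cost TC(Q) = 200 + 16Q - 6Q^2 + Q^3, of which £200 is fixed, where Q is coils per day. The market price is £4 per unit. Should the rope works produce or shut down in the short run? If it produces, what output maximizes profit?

Variable cost is VC = 16Q - 6Q^2 + Q^3, so AVC = VC/Q = 16 - 6Q + Q^2 and MC = dTC/dQ = 16 - 12Q + 3Q^2.
AVC is minimized where dAVC/dQ = -6 + 2Q = 0, at Q = 3; min AVC = 16 - 6·3 + 3^2 = £7.
With P < min AVC (£4 < £7), every unit sold adds to the loss.
Best response: produce nothing and absorb the £200 fixed cost.

Shut down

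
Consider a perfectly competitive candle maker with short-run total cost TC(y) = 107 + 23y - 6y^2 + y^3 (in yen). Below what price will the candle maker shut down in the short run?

The firm shuts down when price falls below the minimum of average variable cost. AVC = VC/y = 23 - 6y + y^2.
dAVC/dy = -6 + 2y = 0 gives y = 3. min AVC = 23 - 6·3 + 3^2 = 14.
The firm shuts down for any P below ¥14.

¥14 per unit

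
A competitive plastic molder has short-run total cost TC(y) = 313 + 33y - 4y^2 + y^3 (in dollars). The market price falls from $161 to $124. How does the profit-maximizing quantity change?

Output falls from 8 to 7

MC = 33 - 8y + 3y^2; the shutdown threshold is min AVC = $29 (at y = 2).
At P = $161 ≥ min AVC, set P = MC on the rising branch: y = 8.
At P = $124 ≥ min AVC, set P = MC: y = 7. The firm stays open but cuts output.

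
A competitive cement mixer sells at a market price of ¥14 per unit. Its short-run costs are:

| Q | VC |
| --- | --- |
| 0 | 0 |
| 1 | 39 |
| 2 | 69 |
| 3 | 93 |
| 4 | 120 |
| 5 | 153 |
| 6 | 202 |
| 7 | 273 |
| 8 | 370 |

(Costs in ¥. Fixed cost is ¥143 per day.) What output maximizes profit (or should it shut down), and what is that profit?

Profit at each row (π = 14Q − TC): Q=0: -143; Q=1: -168; Q=2: -184; Q=3: -194; Q=4: -207; Q=5: -226; Q=6: -261; Q=7: -318; Q=8: -401.
Profit is highest at Q = 0. Equivalently, the lowest AVC in the table is 120/4 ≈ ¥30 at Q = 4, and P = ¥14 falls below it — price never covers variable cost, so the firm shuts down and loses only its fixed cost.

Q = 0 (shut down); profit = -¥143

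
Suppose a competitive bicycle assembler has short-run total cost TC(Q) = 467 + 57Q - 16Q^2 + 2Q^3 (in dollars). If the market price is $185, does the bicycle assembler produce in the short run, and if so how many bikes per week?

Strip out fixed cost: VC = 57Q - 16Q^2 + 2Q^3. Then AVC = 57 - 16Q + 2Q^2 and MC = 57 - 32Q + 6Q^2.
AVC is minimized where dAVC/dQ = -16 + 4Q = 0, at Q = 4; min AVC = 57 - 16·4 + 2·4^2 = $25.
Since P = $185 ≥ min AVC = $25, price covers variable cost and the firm should produce.
Solving P = MC: -128 - 32Q + 6Q^2 = 0 ⇒ Q = -8/3 or 8. On the upward-sloping branch, Q* = 8.
Check: AVC at Q = 8 is $57 ≤ P, so revenue covers variable cost.
Profit = P·Q − TC = 185·8 − 923 = $557.

Produce at Q = 8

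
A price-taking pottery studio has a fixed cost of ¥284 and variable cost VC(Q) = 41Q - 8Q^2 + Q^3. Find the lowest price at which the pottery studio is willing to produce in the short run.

¥25 per unit

The shutdown price is the minimum of AVC. VC = 41Q - 8Q^2 + Q^3, so AVC = 41 - 8Q + Q^2.
At the minimum of AVC, MC = AVC. MC = 41 - 16Q + 3Q^2; setting MC = AVC gives 2Q^2 - 8Q = 0, so Q = 4. min AVC = 25.
So the shutdown price is ¥25.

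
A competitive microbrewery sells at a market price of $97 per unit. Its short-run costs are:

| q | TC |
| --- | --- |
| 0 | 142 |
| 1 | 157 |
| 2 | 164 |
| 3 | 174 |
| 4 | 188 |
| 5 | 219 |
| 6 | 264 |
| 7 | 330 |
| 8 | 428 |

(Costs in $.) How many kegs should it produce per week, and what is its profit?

q = 7; profit = $349

Tabulate TR − TC: q=0: -142; q=1: -60; q=2: 30; q=3: 117; q=4: 200; q=5: 266; q=6: 318; q=7: 349; q=8: 348.
Profit is maximized at q = 7. AVC there is 188/7 = $26.86 ≤ P, so producing beats shutting down (which would give -$142).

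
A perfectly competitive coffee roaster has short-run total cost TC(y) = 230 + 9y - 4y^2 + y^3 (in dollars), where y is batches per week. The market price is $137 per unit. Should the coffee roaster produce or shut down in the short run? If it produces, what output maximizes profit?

Produce at y = 8

From TC, MC = TC'(y) = 9 - 8y + 3y^2 and AVC = VC/y = 9 - 4y + y^2.
AVC hits its minimum where MC = AVC, at y = 2, giving min AVC = 9 - 4·2 + 2^2 = $5.
Because $137 ≥ $5, revenue can cover variable cost; the firm operates.
Solving P = MC: -128 - 8y + 3y^2 = 0 ⇒ y = -16/3 or 8. On the upward-sloping branch, y* = 8.
Check: AVC at y = 8 is $41 ≤ P, so revenue covers variable cost.
Profit = P·y − TC = 137·8 − 558 = $538.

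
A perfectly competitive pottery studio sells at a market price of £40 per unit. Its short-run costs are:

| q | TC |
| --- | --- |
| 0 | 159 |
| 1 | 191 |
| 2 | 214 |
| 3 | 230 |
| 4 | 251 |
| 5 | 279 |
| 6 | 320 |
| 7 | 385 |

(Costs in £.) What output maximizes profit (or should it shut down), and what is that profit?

q = 5; profit = -£79

Tabulate TR − TC: q=0: -159; q=1: -151; q=2: -134; q=3: -110; q=4: -91; q=5: -79; q=6: -80; q=7: -105.
Profit is maximized at q = 5. AVC there is 120/5 = £24 ≤ P, so producing beats shutting down (which would give -£159).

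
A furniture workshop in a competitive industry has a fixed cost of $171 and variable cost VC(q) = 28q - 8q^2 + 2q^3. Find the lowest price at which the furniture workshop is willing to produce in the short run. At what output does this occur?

The firm shuts down when price falls below the minimum of average variable cost. AVC = VC/q = 28 - 8q + 2q^2.
At the minimum of AVC, MC = AVC. MC = 28 - 16q + 6q^2; setting MC = AVC gives 4q^2 - 8q = 0, so q = 2. min AVC = 20.
For P < $20 the firm produces nothing.

$20 per unit, at q = 2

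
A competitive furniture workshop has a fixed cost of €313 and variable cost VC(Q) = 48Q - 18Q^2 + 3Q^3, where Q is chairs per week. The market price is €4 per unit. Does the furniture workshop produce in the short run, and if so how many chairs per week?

Shut down

Strip out fixed cost: VC = 48Q - 18Q^2 + 3Q^3. Then AVC = 48 - 18Q + 3Q^2 and MC = 48 - 36Q + 9Q^2.
AVC is minimized where dAVC/dQ = -18 + 6Q = 0, at Q = 3; min AVC = 48 - 18·3 + 3·3^2 = €21.
Since P = €4 < min AVC = €21, price fails to cover variable cost at any output.
Best response: produce nothing and absorb the €313 fixed cost.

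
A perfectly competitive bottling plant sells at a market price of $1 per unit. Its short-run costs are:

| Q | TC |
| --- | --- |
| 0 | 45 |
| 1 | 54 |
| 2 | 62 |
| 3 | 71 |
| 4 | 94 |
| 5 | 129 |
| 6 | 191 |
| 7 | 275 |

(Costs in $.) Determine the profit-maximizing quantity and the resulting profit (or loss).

Q = 0 (shut down); profit = -$45

Tabulate TR − TC: Q=0: -45; Q=1: -53; Q=2: -60; Q=3: -68; Q=4: -90; Q=5: -124; Q=6: -185; Q=7: -268.
Profit is highest at Q = 0. Equivalently, the lowest AVC in the table is 17/2 ≈ $8.50 at Q = 2, and P = $1 falls below it — price never covers variable cost, so the firm shuts down and loses only its fixed cost.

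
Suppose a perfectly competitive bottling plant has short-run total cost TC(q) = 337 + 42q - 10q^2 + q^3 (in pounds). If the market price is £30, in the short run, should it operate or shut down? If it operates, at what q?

Variable cost is VC = 42q - 10q^2 + q^3, so AVC = VC/q = 42 - 10q + q^2 and MC = dTC/dq = 42 - 20q + 3q^2.
AVC hits its minimum where MC = AVC, at q = 5, giving min AVC = 42 - 10·5 + 5^2 = £17.
Because £30 ≥ £17, revenue can cover variable cost; the firm operates.
P = MC gives 12 - 20q + 3q^2 = 0, with roots 2/3 and 6. Take the larger (rising MC): q* = 6.
Check: AVC at q = 6 is £18 ≤ P, so revenue covers variable cost.
Profit = P·q − TC = 30·6 − 445 = -£265, a loss, but smaller than the £337 fixed cost the firm would lose by shutting down.

Produce at q = 6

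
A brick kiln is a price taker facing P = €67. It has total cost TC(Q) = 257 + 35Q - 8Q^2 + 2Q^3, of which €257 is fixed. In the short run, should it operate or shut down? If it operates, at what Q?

Produce at Q = 4

From TC, MC = TC'(Q) = 35 - 16Q + 6Q^2 and AVC = VC/Q = 35 - 8Q + 2Q^2.
AVC is minimized where dAVC/dQ = -8 + 4Q = 0, at Q = 2; min AVC = 35 - 8·2 + 2·2^2 = €27.
P = €67 exceeds min AVC = €27, so the firm stays open.
Set P = MC: 67 = 35 - 16Q + 6Q^2 → -32 - 16Q + 6Q^2 = 0. The roots are Q = -4/3 and Q = 4; the profit-maximizing output is on the rising part of MC, so Q* = 4.
Check: AVC at Q = 4 is €35 ≤ P, so revenue covers variable cost.
Profit = P·Q − TC = 67·4 − 397 = -€129, a loss, but smaller than the €257 fixed cost the firm would lose by shutting down.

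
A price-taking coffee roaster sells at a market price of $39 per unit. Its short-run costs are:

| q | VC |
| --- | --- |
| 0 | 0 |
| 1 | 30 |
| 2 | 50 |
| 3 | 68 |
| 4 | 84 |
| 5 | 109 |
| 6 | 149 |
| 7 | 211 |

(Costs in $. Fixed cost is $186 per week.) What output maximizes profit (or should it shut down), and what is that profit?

Profit at each row (π = 39q − TC): q=0: -186; q=1: -177; q=2: -158; q=3: -137; q=4: -114; q=5: -100; q=6: -101; q=7: -124.
Profit is maximized at q = 5. AVC there is 109/5 = $21.80 ≤ P, so producing beats shutting down (which would give -$186).

q = 5; profit = -$100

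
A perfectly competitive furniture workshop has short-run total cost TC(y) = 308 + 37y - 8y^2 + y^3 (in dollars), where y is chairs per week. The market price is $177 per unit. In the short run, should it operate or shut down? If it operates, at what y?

Produce at y = 10

Variable cost is VC = 37y - 8y^2 + y^3, so AVC = VC/y = 37 - 8y + y^2 and MC = dTC/dy = 37 - 16y + 3y^2.
The AVC parabola has its vertex at y = 8/2 = 4, where AVC = 37 - 8·4 + 4^2 = $21.
P = $177 exceeds min AVC = $21, so the firm stays open.
Set P = MC: 177 = 37 - 16y + 3y^2 → -140 - 16y + 3y^2 = 0. The roots are y = -14/3 and y = 10; the profit-maximizing output is on the rising part of MC, so y* = 10.
Check: AVC at y = 10 is $57 ≤ P, so revenue covers variable cost.
Profit = P·y − TC = 177·10 − 878 = $892.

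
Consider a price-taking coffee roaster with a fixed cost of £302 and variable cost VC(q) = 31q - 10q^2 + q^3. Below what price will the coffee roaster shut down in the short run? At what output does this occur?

£6 per unit, at q = 5

Short-run supply begins at min AVC. From VC = 31q - 10q^2 + q^3, AVC = 31 - 10q + q^2.
At the minimum of AVC, MC = AVC. MC = 31 - 20q + 3q^2; setting MC = AVC gives 2q^2 - 10q = 0, so q = 5. min AVC = 6.
For P < £6 the firm produces nothing.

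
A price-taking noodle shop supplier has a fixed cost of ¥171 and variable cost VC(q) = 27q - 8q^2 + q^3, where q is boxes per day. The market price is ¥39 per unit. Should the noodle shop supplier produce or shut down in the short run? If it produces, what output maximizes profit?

From TC, MC = TC'(q) = 27 - 16q + 3q^2 and AVC = VC/q = 27 - 8q + q^2.
AVC is minimized where dAVC/dq = -8 + 2q = 0, at q = 4; min AVC = 27 - 8·4 + 4^2 = ¥11.
Since P = ¥39 ≥ min AVC = ¥11, price covers variable cost and the firm should produce.
P = MC gives -12 - 16q + 3q^2 = 0, with roots -2/3 and 6. Take the larger (rising MC): q* = 6.
Check: AVC at q = 6 is ¥15 ≤ P, so revenue covers variable cost.
Profit = P·q − TC = 39·6 − 261 = -¥27, a loss, but smaller than the ¥171 fixed cost the firm would lose by shutting down.

Produce at q = 6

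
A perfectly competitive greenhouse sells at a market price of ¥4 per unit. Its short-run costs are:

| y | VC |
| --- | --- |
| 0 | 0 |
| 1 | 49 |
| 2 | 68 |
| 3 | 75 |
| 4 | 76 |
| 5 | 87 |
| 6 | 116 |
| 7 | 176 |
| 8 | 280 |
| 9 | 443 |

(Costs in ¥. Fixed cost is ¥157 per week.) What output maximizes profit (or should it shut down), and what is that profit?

Profit at each row (π = 4y − TC): y=0: -157; y=1: -202; y=2: -217; y=3: -220; y=4: -217; y=5: -224; y=6: -249; y=7: -305; y=8: -405; y=9: -564.
Profit is highest at y = 0. Equivalently, the lowest AVC in the table is 87/5 ≈ ¥17.40 at y = 5, and P = ¥4 falls below it — price never covers variable cost, so the firm shuts down and loses only its fixed cost.

y = 0 (shut down); profit = -¥157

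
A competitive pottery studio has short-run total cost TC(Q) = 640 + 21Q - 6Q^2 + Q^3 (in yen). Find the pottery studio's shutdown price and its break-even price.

Shutdown price = ¥12; break-even price = ¥117

AVC = 21 - 6Q + Q^2; minimized at Q = 3, giving min AVC = ¥12. That is the shutdown price.
ATC = 640/Q + 21 - 6Q + Q^2. Setting dATC/dQ = −640/Q^2 − 6 + 2Q = 0 gives Q = 8 (since 2·8^3 − 6·8^2 = 640).
min ATC = 640/8 + 21 − 6·8 + 8^2 = ¥117. That is the break-even price.
Between these two prices the firm operates at a loss; above ¥117 it earns a profit.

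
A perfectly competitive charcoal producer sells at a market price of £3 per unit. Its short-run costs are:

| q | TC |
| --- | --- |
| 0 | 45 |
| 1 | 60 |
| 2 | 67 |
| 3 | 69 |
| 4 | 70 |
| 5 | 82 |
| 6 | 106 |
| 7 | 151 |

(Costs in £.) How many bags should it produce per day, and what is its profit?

q = 0 (shut down); profit = -£45

Tabulate TR − TC: q=0: -45; q=1: -57; q=2: -61; q=3: -60; q=4: -58; q=5: -67; q=6: -88; q=7: -130.
Profit is highest at q = 0. Equivalently, the lowest AVC in the table is 25/4 ≈ £6.25 at q = 4, and P = £3 falls below it — price never covers variable cost, so the firm shuts down and loses only its fixed cost.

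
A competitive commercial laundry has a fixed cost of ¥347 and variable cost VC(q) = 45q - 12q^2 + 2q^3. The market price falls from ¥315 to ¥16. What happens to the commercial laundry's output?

Output falls from 9 to 0 (the firm shuts down)

MC = 45 - 24q + 6q^2; the shutdown threshold is min AVC = ¥27 (at q = 3).
At P = ¥315 ≥ min AVC, set P = MC on the rising branch: q = 9.
At P = ¥16 < min AVC = ¥27, price no longer covers variable cost at any output, so the firm shuts down: q = 0.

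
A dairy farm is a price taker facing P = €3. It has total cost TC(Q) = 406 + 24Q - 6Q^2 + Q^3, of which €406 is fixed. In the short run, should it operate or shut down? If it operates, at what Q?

Shut down

Variable cost is VC = 24Q - 6Q^2 + Q^3, so AVC = VC/Q = 24 - 6Q + Q^2 and MC = dTC/dQ = 24 - 12Q + 3Q^2.
AVC hits its minimum where MC = AVC, at Q = 3, giving min AVC = 24 - 6·3 + 3^2 = €15.
P = €3 lies below min AVC = €15; no output level covers variable cost.
Shutting down limits the loss to fixed cost, €406.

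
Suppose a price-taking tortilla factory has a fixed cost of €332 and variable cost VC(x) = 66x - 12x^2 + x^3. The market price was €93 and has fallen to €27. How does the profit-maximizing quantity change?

AVC = 66 - 12x + x^2, minimized at x = 6 where min AVC = €30. MC = 66 - 24x + 3x^2.
With P = €93 above the shutdown price, P = MC gives x = 9.
At P = €27 < min AVC = €30, price no longer covers variable cost at any output, so the firm shuts down: x = 0.

Output falls from 9 to 0 (the firm shuts down)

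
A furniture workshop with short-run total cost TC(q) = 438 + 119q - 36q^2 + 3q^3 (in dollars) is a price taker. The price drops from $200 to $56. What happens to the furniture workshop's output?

Output falls from 9 to 7

AVC = 119 - 36q + 3q^2, minimized at q = 6 where min AVC = $11. MC = 119 - 72q + 9q^2.
At P = $200 ≥ min AVC, set P = MC on the rising branch: q = 9.
At P = $56 ≥ min AVC, set P = MC: q = 7. The firm stays open but cuts output.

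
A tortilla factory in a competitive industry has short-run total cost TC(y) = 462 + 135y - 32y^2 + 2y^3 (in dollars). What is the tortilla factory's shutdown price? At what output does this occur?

$7 per unit, at y = 8

The firm shuts down when price falls below the minimum of average variable cost. AVC = VC/y = 135 - 32y + 2y^2.
dAVC/dy = -32 + 4y = 0 gives y = 8. min AVC = 135 - 32·8 + 2·8^2 = 7.
For P < $7 the firm produces nothing.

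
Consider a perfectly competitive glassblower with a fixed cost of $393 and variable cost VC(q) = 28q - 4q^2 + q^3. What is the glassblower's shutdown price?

$24 per unit

The shutdown price is the minimum of AVC. VC = 28q - 4q^2 + q^3, so AVC = 28 - 4q + q^2.
dAVC/dq = -4 + 2q = 0 gives q = 2. min AVC = 28 - 4·2 + 2^2 = 24.
The firm shuts down for any P below $24.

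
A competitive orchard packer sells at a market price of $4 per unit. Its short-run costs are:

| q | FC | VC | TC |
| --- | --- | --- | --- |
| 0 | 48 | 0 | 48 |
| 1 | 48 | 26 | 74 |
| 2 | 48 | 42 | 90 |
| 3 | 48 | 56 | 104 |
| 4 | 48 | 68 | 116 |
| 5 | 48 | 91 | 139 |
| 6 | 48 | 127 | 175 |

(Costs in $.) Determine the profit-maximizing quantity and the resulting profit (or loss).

Profit at each row (π = 4q − TC): q=0: -48; q=1: -70; q=2: -82; q=3: -92; q=4: -100; q=5: -119; q=6: -151.
Profit is highest at q = 0. Equivalently, the lowest AVC in the table is 68/4 ≈ $17 at q = 4, and P = $4 falls below it — price never covers variable cost, so the firm shuts down and loses only its fixed cost.

q = 0 (shut down); profit = -$48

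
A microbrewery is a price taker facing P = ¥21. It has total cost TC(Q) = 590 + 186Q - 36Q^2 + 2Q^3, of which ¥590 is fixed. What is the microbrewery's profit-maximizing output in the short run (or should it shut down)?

Shut down

Strip out fixed cost: VC = 186Q - 36Q^2 + 2Q^3. Then AVC = 186 - 36Q + 2Q^2 and MC = 186 - 72Q + 6Q^2.
The AVC parabola has its vertex at Q = 36/4 = 9, where AVC = 186 - 36·9 + 2·9^2 = ¥24.
With P < min AVC (¥21 < ¥24), every unit sold adds to the loss.
Shutting down limits the loss to fixed cost, ¥590.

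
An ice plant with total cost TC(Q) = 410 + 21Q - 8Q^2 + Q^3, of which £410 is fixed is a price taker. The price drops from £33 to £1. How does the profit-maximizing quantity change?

Output falls from 6 to 0 (the firm shuts down)

MC = 21 - 16Q + 3Q^2; the shutdown threshold is min AVC = £5 (at Q = 4).
With P = £33 above the shutdown price, P = MC gives Q = 6.
At P = £1 < min AVC = £5, price no longer covers variable cost at any output, so the firm shuts down: Q = 0.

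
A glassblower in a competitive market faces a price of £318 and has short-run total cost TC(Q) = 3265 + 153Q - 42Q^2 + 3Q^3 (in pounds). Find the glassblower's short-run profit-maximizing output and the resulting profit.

Profit = -£361 at Q = 11

AVC = 153 - 42Q + 3Q^2; min AVC = £6 at Q = 7. Since P = £318 ≥ min AVC, the firm produces.
MC = 153 - 84Q + 9Q^2. Setting P = MC and taking the root on the rising branch gives Q* = 11.
TR = 318·11 = 3498. TC = 3265 + 594 = 3859. Profit = 3498 − 3859 = -£361.
Shutting down would mean losing the fixed cost of £3265, so operating at a loss of £361 is better by £2904.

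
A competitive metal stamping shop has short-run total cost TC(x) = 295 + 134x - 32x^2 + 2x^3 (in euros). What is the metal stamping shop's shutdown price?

The firm shuts down when price falls below the minimum of average variable cost. AVC = VC/x = 134 - 32x + 2x^2.
At the minimum of AVC, MC = AVC. MC = 134 - 64x + 6x^2; setting MC = AVC gives 4x^2 - 32x = 0, so x = 8. min AVC = 6.
The firm shuts down for any P below €6.

€6 per unit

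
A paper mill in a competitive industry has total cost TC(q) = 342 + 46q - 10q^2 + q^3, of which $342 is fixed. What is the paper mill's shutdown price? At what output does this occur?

Short-run supply begins at min AVC. From VC = 46q - 10q^2 + q^3, AVC = 46 - 10q + q^2.
At the minimum of AVC, MC = AVC. MC = 46 - 20q + 3q^2; setting MC = AVC gives 2q^2 - 10q = 0, so q = 5. min AVC = 21.
For P < $21 the firm produces nothing.

$21 per unit, at q = 5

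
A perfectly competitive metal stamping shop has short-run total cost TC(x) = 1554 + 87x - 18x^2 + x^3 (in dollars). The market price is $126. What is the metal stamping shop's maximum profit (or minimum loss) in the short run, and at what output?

AVC = 87 - 18x + x^2; min AVC = $6 at x = 9. Since P = $126 ≥ min AVC, the firm produces.
With MC = 87 - 36x + 3x^2, P = MC on the upward-sloping part at x* = 13.
TR = 126·13 = 1638. TC = 1554 + 286 = 1840. Profit = 1638 − 1840 = -$202.
By producing, the firm covers all variable cost plus $1352 of fixed cost; shutting down would lose the full $1554.

Profit = -$202 at x = 13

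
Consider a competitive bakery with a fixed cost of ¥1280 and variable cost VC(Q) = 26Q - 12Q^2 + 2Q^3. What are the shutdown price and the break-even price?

Shutdown price = ¥8; break-even price = ¥218

AVC = 26 - 12Q + 2Q^2; minimized at Q = 3, giving min AVC = ¥8. That is the shutdown price.
ATC = 1280/Q + 26 - 12Q + 2Q^2. Setting dATC/dQ = −1280/Q^2 − 12 + 4Q = 0 gives Q = 8 (since 4·8^3 − 12·8^2 = 1280).
min ATC = 1280/8 + 26 − 12·8 + 2·8^2 = ¥218. That is the break-even price.
For ¥8 ≤ P < ¥218 the firm produces at a loss; below ¥8 it shuts down.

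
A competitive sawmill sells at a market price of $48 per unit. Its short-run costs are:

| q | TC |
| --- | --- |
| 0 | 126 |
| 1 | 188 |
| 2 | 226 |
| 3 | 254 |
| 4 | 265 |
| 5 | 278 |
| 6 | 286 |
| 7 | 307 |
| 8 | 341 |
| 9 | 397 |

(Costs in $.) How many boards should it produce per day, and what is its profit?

q = 8; profit = $43

Compute π = P·q − TC at each output: q=0: -126; q=1: -140; q=2: -130; q=3: -110; q=4: -73; q=5: -38; q=6: 2; q=7: 29; q=8: 43; q=9: 35.
Profit is maximized at q = 8. AVC there is 215/8 = $26.88 ≤ P, so producing beats shutting down (which would give -$126).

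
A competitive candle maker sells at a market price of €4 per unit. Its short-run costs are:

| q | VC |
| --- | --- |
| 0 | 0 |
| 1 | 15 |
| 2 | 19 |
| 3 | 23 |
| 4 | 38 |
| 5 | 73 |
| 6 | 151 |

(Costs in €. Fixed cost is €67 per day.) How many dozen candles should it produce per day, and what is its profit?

q = 0 (shut down); profit = -€67

Profit at each row (π = 4q − TC): q=0: -67; q=1: -78; q=2: -78; q=3: -78; q=4: -89; q=5: -120; q=6: -194.
Profit is highest at q = 0. Equivalently, the lowest AVC in the table is 23/3 ≈ €7.67 at q = 3, and P = €4 falls below it — price never covers variable cost, so the firm shuts down and loses only its fixed cost.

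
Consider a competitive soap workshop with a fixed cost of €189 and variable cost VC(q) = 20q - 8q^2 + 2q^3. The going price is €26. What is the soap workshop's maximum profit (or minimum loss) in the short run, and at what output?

Profit = -€153 at q = 3

AVC = 20 - 8q + 2q^2 has its minimum €12 at q = 2; price €26 clears that bar, so the firm operates.
MC = 20 - 16q + 6q^2. Setting P = MC and taking the root on the rising branch gives q* = 3.
TR = 26·3 = 78. TC = 189 + 42 = 231. Profit = 78 − 231 = -€153.
Shutting down would mean losing the fixed cost of €189, so operating at a loss of €153 is better by €36.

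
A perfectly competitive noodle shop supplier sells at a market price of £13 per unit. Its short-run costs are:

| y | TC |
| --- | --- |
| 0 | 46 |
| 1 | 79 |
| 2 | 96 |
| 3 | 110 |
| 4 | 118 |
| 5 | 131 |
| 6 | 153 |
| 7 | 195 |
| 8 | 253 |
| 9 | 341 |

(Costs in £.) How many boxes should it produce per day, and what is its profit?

y = 0 (shut down); profit = -£46

Compute π = P·y − TC at each output: y=0: -46; y=1: -66; y=2: -70; y=3: -71; y=4: -66; y=5: -66; y=6: -75; y=7: -104; y=8: -149; y=9: -224.
Profit is highest at y = 0. Equivalently, the lowest AVC in the table is 85/5 ≈ £17 at y = 5, and P = £13 falls below it — price never covers variable cost, so the firm shuts down and loses only its fixed cost.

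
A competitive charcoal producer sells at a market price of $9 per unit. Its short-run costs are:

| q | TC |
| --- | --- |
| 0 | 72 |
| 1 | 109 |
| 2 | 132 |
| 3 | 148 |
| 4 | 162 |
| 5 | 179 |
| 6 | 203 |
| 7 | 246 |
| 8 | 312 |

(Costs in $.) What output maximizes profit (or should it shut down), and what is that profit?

Tabulate TR − TC: q=0: -72; q=1: -100; q=2: -114; q=3: -121; q=4: -126; q=5: -134; q=6: -149; q=7: -183; q=8: -240.
Profit is highest at q = 0. Equivalently, the lowest AVC in the table is 107/5 ≈ $21.40 at q = 5, and P = $9 falls below it — price never covers variable cost, so the firm shuts down and loses only its fixed cost.

q = 0 (shut down); profit = -$72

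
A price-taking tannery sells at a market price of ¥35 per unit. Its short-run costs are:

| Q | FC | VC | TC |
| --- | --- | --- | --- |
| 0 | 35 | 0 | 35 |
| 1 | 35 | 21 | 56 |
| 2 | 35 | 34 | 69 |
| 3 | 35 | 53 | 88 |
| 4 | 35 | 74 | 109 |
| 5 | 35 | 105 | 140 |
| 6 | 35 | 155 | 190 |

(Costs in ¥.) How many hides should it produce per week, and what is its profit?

Q = 5; profit = ¥35

Profit at each row (π = 35Q − TC): Q=0: -35; Q=1: -21; Q=2: 1; Q=3: 17; Q=4: 31; Q=5: 35; Q=6: 20.
Profit is maximized at Q = 5. AVC there is 105/5 = ¥21 ≤ P, so producing beats shutting down (which would give -¥35).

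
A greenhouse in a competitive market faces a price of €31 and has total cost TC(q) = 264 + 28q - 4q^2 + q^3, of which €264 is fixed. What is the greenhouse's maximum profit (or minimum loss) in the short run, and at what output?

AVC = 28 - 4q + q^2; min AVC = €24 at q = 2. Since P = €31 ≥ min AVC, the firm produces.
With MC = 28 - 8q + 3q^2, P = MC on the upward-sloping part at q* = 3.
TR = 31·3 = 93. TC = 264 + 75 = 339. Profit = 93 − 339 = -€246.
By producing, the firm covers all variable cost plus €18 of fixed cost; shutting down would lose the full €264.

Profit = -€246 at q = 3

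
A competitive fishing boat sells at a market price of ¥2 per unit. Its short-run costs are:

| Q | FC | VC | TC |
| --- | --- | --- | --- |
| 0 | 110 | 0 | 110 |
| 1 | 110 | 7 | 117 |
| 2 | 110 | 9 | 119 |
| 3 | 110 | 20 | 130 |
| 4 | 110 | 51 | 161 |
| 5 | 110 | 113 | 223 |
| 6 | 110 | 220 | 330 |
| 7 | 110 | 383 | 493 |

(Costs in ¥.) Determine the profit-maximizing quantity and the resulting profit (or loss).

Q = 0 (shut down); profit = -¥110

Compute π = P·Q − TC at each output: Q=0: -110; Q=1: -115; Q=2: -115; Q=3: -124; Q=4: -153; Q=5: -213; Q=6: -318; Q=7: -479.
Profit is highest at Q = 0. Equivalently, the lowest AVC in the table is 9/2 ≈ ¥4.50 at Q = 2, and P = ¥2 falls below it — price never covers variable cost, so the firm shuts down and loses only its fixed cost.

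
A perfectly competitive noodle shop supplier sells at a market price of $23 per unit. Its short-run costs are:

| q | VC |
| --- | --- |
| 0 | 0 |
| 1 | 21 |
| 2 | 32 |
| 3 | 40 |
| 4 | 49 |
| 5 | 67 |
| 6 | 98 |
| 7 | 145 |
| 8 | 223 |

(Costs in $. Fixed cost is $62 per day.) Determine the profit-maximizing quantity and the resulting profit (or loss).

Profit at each row (π = 23q − TC): q=0: -62; q=1: -60; q=2: -48; q=3: -33; q=4: -19; q=5: -14; q=6: -22; q=7: -46; q=8: -101.
Profit is maximized at q = 5. AVC there is 67/5 = $13.40 ≤ P, so producing beats shutting down (which would give -$62).

q = 5; profit = -$14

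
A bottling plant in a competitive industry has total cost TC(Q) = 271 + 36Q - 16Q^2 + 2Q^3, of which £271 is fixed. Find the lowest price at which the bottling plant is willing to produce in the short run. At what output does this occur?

The shutdown price is the minimum of AVC. VC = 36Q - 16Q^2 + 2Q^3, so AVC = 36 - 16Q + 2Q^2.
dAVC/dQ = -16 + 4Q = 0 gives Q = 4. min AVC = 36 - 16·4 + 2·4^2 = 4.
For P < £4 the firm produces nothing.

£4 per unit, at Q = 4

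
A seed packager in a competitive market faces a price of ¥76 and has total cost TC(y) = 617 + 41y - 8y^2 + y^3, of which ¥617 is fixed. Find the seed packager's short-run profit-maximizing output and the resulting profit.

Profit = -¥323 at y = 7

AVC = 41 - 8y + y^2 has its minimum ¥25 at y = 4; price ¥76 clears that bar, so the firm operates.
MC = 41 - 16y + 3y^2. Setting P = MC and taking the root on the rising branch gives y* = 7.
TR = 76·7 = 532. TC = 617 + 238 = 855. Profit = 532 − 855 = -¥323.
By producing, the firm covers all variable cost plus ¥294 of fixed cost; shutting down would lose the full ¥617.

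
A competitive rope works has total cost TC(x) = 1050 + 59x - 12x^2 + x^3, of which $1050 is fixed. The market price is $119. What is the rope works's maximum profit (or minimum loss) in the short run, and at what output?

Profit = -$250 at x = 10

AVC = 59 - 12x + x^2; min AVC = $23 at x = 6. Since P = $119 ≥ min AVC, the firm produces.
With MC = 59 - 24x + 3x^2, P = MC on the upward-sloping part at x* = 10.
TR = 119·10 = 1190. TC = 1050 + 390 = 1440. Profit = 1190 − 1440 = -$250.
Shutting down would mean losing the fixed cost of $1050, so operating at a loss of $250 is better by $800.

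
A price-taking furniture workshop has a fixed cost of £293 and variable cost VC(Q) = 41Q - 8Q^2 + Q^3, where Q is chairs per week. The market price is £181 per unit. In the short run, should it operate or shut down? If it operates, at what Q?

Produce at Q = 10

Strip out fixed cost: VC = 41Q - 8Q^2 + Q^3. Then AVC = 41 - 8Q + Q^2 and MC = 41 - 16Q + 3Q^2.
The AVC parabola has its vertex at Q = 8/2 = 4, where AVC = 41 - 8·4 + 4^2 = £25.
P = £181 exceeds min AVC = £25, so the firm stays open.
Set P = MC: 181 = 41 - 16Q + 3Q^2 → -140 - 16Q + 3Q^2 = 0. The roots are Q = -14/3 and Q = 10; the profit-maximizing output is on the rising part of MC, so Q* = 10.
Check: AVC at Q = 10 is £61 ≤ P, so revenue covers variable cost.
Profit = P·Q − TC = 181·10 − 903 = £907.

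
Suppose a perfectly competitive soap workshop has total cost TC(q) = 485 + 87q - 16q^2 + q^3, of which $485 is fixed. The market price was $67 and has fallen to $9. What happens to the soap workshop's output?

Output falls from 10 to 0 (the firm shuts down)

MC = 87 - 32q + 3q^2; the shutdown threshold is min AVC = $23 (at q = 8).
At P = $67 ≥ min AVC, set P = MC on the rising branch: q = 10.
At P = $9 < min AVC = $23, price no longer covers variable cost at any output, so the firm shuts down: q = 0.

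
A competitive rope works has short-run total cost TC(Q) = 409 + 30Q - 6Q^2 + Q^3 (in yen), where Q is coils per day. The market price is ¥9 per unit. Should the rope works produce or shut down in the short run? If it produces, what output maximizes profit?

From TC, MC = TC'(Q) = 30 - 12Q + 3Q^2 and AVC = VC/Q = 30 - 6Q + Q^2.
AVC hits its minimum where MC = AVC, at Q = 3, giving min AVC = 30 - 6·3 + 3^2 = ¥21.
With P < min AVC (¥9 < ¥21), every unit sold adds to the loss.
The firm minimizes its loss by shutting down and losing only its fixed cost of ¥409.

Shut down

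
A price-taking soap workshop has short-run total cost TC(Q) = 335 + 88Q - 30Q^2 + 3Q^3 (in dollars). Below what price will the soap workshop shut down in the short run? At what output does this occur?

$13 per unit, at Q = 5

Short-run supply begins at min AVC. From VC = 88Q - 30Q^2 + 3Q^3, AVC = 88 - 30Q + 3Q^2.
dAVC/dQ = -30 + 6Q = 0 gives Q = 5. min AVC = 88 - 30·5 + 3·5^2 = 13.
For P < $13 the firm produces nothing.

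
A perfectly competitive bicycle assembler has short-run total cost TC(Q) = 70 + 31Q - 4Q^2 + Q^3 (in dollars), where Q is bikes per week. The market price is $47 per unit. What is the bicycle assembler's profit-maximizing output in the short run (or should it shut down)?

Produce at Q = 4

Strip out fixed cost: VC = 31Q - 4Q^2 + Q^3. Then AVC = 31 - 4Q + Q^2 and MC = 31 - 8Q + 3Q^2.
AVC hits its minimum where MC = AVC, at Q = 2, giving min AVC = 31 - 4·2 + 2^2 = $27.
P = $47 exceeds min AVC = $27, so the firm stays open.
Solving P = MC: -16 - 8Q + 3Q^2 = 0 ⇒ Q = -4/3 or 4. On the upward-sloping branch, Q* = 4.
Check: AVC at Q = 4 is $31 ≤ P, so revenue covers variable cost.
Profit = P·Q − TC = 47·4 − 194 = -$6, a loss, but smaller than the $70 fixed cost the firm would lose by shutting down.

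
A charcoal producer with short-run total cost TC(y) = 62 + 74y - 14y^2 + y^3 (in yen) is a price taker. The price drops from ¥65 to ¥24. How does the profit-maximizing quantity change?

MC = 74 - 28y + 3y^2; the shutdown threshold is min AVC = ¥25 (at y = 7).
At P = ¥65 ≥ min AVC, set P = MC on the rising branch: y = 9.
At P = ¥24 < min AVC = ¥25, price no longer covers variable cost at any output, so the firm shuts down: y = 0.

Output falls from 9 to 0 (the firm shuts down)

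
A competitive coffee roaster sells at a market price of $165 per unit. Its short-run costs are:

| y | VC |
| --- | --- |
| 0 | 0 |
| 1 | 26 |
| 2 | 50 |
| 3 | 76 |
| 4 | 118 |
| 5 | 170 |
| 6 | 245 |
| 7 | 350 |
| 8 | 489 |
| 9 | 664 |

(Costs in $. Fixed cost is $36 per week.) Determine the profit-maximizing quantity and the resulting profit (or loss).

Profit at each row (π = 165y − TC): y=0: -36; y=1: 103; y=2: 244; y=3: 383; y=4: 506; y=5: 619; y=6: 709; y=7: 769; y=8: 795; y=9: 785.
Profit is maximized at y = 8. AVC there is 489/8 = $61.12 ≤ P, so producing beats shutting down (which would give -$36).

y = 8; profit = $795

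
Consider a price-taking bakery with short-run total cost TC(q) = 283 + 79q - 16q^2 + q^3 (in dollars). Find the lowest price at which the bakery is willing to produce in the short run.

$15 per unit

The firm shuts down when price falls below the minimum of average variable cost. AVC = VC/q = 79 - 16q + q^2.
dAVC/dq = -16 + 2q = 0 gives q = 8. min AVC = 79 - 16·8 + 8^2 = 15.
So the shutdown price is $15.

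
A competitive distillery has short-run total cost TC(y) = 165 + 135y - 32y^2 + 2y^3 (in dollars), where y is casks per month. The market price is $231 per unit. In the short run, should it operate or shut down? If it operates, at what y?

Strip out fixed cost: VC = 135y - 32y^2 + 2y^3. Then AVC = 135 - 32y + 2y^2 and MC = 135 - 64y + 6y^2.
The AVC parabola has its vertex at y = 32/4 = 8, where AVC = 135 - 32·8 + 2·8^2 = $7.
P = $231 exceeds min AVC = $7, so the firm stays open.
Solving P = MC: -96 - 64y + 6y^2 = 0 ⇒ y = -4/3 or 12. On the upward-sloping branch, y* = 12.
Check: AVC at y = 12 is $39 ≤ P, so revenue covers variable cost.
Profit = P·y − TC = 231·12 − 633 = $2139.

Produce at y = 12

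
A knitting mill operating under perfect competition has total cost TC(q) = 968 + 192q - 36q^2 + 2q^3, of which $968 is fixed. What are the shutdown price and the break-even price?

Shutdown price = $30; break-even price = $126

AVC = 192 - 36q + 2q^2; minimized at q = 9, giving min AVC = $30. That is the shutdown price.
ATC = 968/q + 192 - 36q + 2q^2. Setting dATC/dq = −968/q^2 − 36 + 4q = 0 gives q = 11 (since 4·11^3 − 36·11^2 = 968).
min ATC = 968/11 + 192 − 36·11 + 2·11^2 = $126. That is the break-even price.
For $30 ≤ P < $126 the firm produces at a loss; below $30 it shuts down.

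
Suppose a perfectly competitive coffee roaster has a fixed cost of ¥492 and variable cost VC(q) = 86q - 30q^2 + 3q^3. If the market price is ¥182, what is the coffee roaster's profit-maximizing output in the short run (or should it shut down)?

Variable cost is VC = 86q - 30q^2 + 3q^3, so AVC = VC/q = 86 - 30q + 3q^2 and MC = dTC/dq = 86 - 60q + 9q^2.
AVC hits its minimum where MC = AVC, at q = 5, giving min AVC = 86 - 30·5 + 3·5^2 = ¥11.
Because ¥182 ≥ ¥11, revenue can cover variable cost; the firm operates.
P = MC gives -96 - 60q + 9q^2 = 0, with roots -4/3 and 8. Take the larger (rising MC): q* = 8.
Check: AVC at q = 8 is ¥38 ≤ P, so revenue covers variable cost.
Profit = P·q − TC = 182·8 − 796 = ¥660.

Produce at q = 8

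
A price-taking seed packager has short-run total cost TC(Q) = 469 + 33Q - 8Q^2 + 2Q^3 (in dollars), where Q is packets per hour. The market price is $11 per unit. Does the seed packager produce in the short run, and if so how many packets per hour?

Shut down

Strip out fixed cost: VC = 33Q - 8Q^2 + 2Q^3. Then AVC = 33 - 8Q + 2Q^2 and MC = 33 - 16Q + 6Q^2.
The AVC parabola has its vertex at Q = 8/4 = 2, where AVC = 33 - 8·2 + 2·2^2 = $25.
Since P = $11 < min AVC = $25, price fails to cover variable cost at any output.
Shutting down limits the loss to fixed cost, $469.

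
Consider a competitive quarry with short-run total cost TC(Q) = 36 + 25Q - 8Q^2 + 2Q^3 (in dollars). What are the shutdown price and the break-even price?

Shutdown price = $17; break-even price = $31

Shutdown price = min AVC. AVC = 25 - 8Q + 2Q^2, with vertex at Q = 2 and minimum $17.
ATC = 36/Q + 25 - 8Q + 2Q^2. Setting dATC/dQ = −36/Q^2 − 8 + 4Q = 0 gives Q = 3 (since 4·3^3 − 8·3^2 = 36).
min ATC = 36/3 + 25 − 8·3 + 2·3^2 = $31. That is the break-even price.
For $17 ≤ P < $31 the firm produces at a loss; below $17 it shuts down.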